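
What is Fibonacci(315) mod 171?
110

Matrix identity: Q^n = [[F_(n+1), F_n], [F_n, F_(n-1)]] with Q = [[1,1],[1,0]].
n = 315 = 100111011₂. Square-and-multiply, entries mod 171:
Q^1 = [[1,1],[1,0]]
Q^2 = (Q^1)² = [[2,1],[1,1]]
Q^4 = (Q^2)² = [[5,3],[3,2]]
Q^9 = (Q^4)²·Q = [[55,34],[34,21]]
Q^19 = (Q^9)²·Q = [[96,77],[77,19]]
Q^39 = (Q^19)²·Q = [[60,97],[97,134]]
Q^78 = (Q^39)² = [[13,8],[8,5]]
Q^157 = (Q^78)²·Q = [[35,62],[62,144]]
Q^315 = (Q^157)²·Q = [[93,110],[110,154]]
F_315 mod 171 = Q^315[0][1] = 110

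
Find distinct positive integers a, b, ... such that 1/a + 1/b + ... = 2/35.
1/18 + 1/630

Greedy algorithm:
2/35: ceiling(35/2) = 18, use 1/18
1/630: ceiling(630/1) = 630, use 1/630
Result: 2/35 = 1/18 + 1/630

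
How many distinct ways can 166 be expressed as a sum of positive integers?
189334822579

p(n) counts ways to write n as a sum of positive integers (order ignored).
Euler's pentagonal recurrence: p(k) = p(k-1) + p(k-2) - p(k-5) - p(k-7) + p(k-12) + p(k-15) - ... (offsets j(3j∓1)/2, signs ++--, p(0)=1, p(<0)=0).
DP table for k = 0..165: p(0)=1, p(1)=1, p(2)=2, p(3)=3, p(4)=5, p(5)=7, p(6)=11, p(7)=15, p(8)=22, p(9)=30, p(10)=42, p(11)=56, p(12)=77, p(13)=101, p(14)=135, p(15)=176, p(16)=231, p(17)=297, p(18)=385, p(19)=490, p(20)=627, p(21)=792, p(22)=1002, p(23)=1255, p(24)=1575, p(25)=1958, p(26)=2436, p(27)=3010, p(28)=3718, p(29)=4565, p(30)=5604, p(31)=6842, p(32)=8349, p(33)=10143, p(34)=12310, p(35)=14883, p(36)=17977, p(37)=21637, p(38)=26015, p(39)=31185, p(40)=37338, p(41)=44583, p(42)=53174, p(43)=63261, p(44)=75175, p(45)=89134, p(46)=105558, p(47)=124754, p(48)=147273, p(49)=173525, p(50)=204226, p(51)=239943, p(52)=281589, p(53)=329931, p(54)=386155, p(55)=451276, p(56)=526823, p(57)=614154, p(58)=715220, p(59)=831820, p(60)=966467, p(61)=1121505, p(62)=1300156, p(63)=1505499, p(64)=1741630, p(65)=2012558, p(66)=2323520, p(67)=2679689, p(68)=3087735, p(69)=3554345, p(70)=4087968, p(71)=4697205, p(72)=5392783, p(73)=6185689, p(74)=7089500, p(75)=8118264, p(76)=9289091, p(77)=10619863, p(78)=12132164, p(79)=13848650, p(80)=15796476, p(81)=18004327, p(82)=20506255, p(83)=23338469, p(84)=26543660, p(85)=30167357, p(86)=34262962, p(87)=38887673, p(88)=44108109, p(89)=49995925, p(90)=56634173, p(91)=64112359, p(92)=72533807, p(93)=82010177, p(94)=92669720, p(95)=104651419, p(96)=118114304, p(97)=133230930, p(98)=150198136, p(99)=169229875, p(100)=190569292, p(101)=214481126, p(102)=241265379, p(103)=271248950, p(104)=304801365, p(105)=342325709, p(106)=384276336, p(107)=431149389, p(108)=483502844, p(109)=541946240, p(110)=607163746, p(111)=679903203, p(112)=761002156, p(113)=851376628, p(114)=952050665, p(115)=1064144451, p(116)=1188908248, p(117)=1327710076, p(118)=1482074143, p(119)=1653668665, p(120)=1844349560, p(121)=2056148051, p(122)=2291320912, p(123)=2552338241, p(124)=2841940500, p(125)=3163127352, p(126)=3519222692, p(127)=3913864295, p(128)=4351078600, p(129)=4835271870, p(130)=5371315400, p(131)=5964539504, p(132)=6620830889, p(133)=7346629512, p(134)=8149040695, p(135)=9035836076, p(136)=10015581680, p(137)=11097645016, p(138)=12292341831, p(139)=13610949895, p(140)=15065878135, p(141)=16670689208, p(142)=18440293320, p(143)=20390982757, p(144)=22540654445, p(145)=24908858009, p(146)=27517052599, p(147)=30388671978, p(148)=33549419497, p(149)=37027355200, p(150)=40853235313, p(151)=45060624582, p(152)=49686288421, p(153)=54770336324, p(154)=60356673280, p(155)=66493182097, p(156)=73232243759, p(157)=80630964769, p(158)=88751778802, p(159)=97662728555, p(160)=107438159466, p(161)=118159068427, p(162)=129913904637, p(163)=142798995930, p(164)=156919475295, p(165)=172389800255.
Final step: p(166) = p(165) + p(164) - p(161) - p(159) + p(154) + p(151) - p(144) - p(140) + p(131) + p(126) - p(115) - p(109) + p(96) + p(89) - p(74) - p(66) + p(49) + p(40) - p(21) - p(11)
= 172389800255 + 156919475295 - 118159068427 - 97662728555 + 60356673280 + 45060624582 - 22540654445 - 15065878135 + 5964539504 + 3519222692 - 1064144451 - 541946240 + 118114304 + 49995925 - 7089500 - 2323520 + 173525 + 37338 - 792 - 56
= 189334822579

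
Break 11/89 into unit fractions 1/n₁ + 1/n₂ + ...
1/9 + 1/81 + 1/7209

Greedy algorithm:
11/89: ceiling(89/11) = 9, use 1/9
10/801: ceiling(801/10) = 81, use 1/81
1/7209: ceiling(7209/1) = 7209, use 1/7209
Result: 11/89 = 1/9 + 1/81 + 1/7209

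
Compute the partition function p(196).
2814570987591

p(n) counts ways to write n as a sum of positive integers (order ignored).
Euler's pentagonal recurrence: p(k) = p(k-1) + p(k-2) - p(k-5) - p(k-7) + p(k-12) + p(k-15) - ... (offsets j(3j∓1)/2, signs ++--, p(0)=1, p(<0)=0).
DP table for k = 0..195: p(0)=1, p(1)=1, p(2)=2, p(3)=3, p(4)=5, p(5)=7, p(6)=11, p(7)=15, p(8)=22, p(9)=30, p(10)=42, p(11)=56, p(12)=77, p(13)=101, p(14)=135, p(15)=176, p(16)=231, p(17)=297, p(18)=385, p(19)=490, p(20)=627, p(21)=792, p(22)=1002, p(23)=1255, p(24)=1575, p(25)=1958, p(26)=2436, p(27)=3010, p(28)=3718, p(29)=4565, p(30)=5604, p(31)=6842, p(32)=8349, p(33)=10143, p(34)=12310, p(35)=14883, p(36)=17977, p(37)=21637, p(38)=26015, p(39)=31185, p(40)=37338, p(41)=44583, p(42)=53174, p(43)=63261, p(44)=75175, p(45)=89134, p(46)=105558, p(47)=124754, p(48)=147273, p(49)=173525, p(50)=204226, p(51)=239943, p(52)=281589, p(53)=329931, p(54)=386155, p(55)=451276, p(56)=526823, p(57)=614154, p(58)=715220, p(59)=831820, p(60)=966467, p(61)=1121505, p(62)=1300156, p(63)=1505499, p(64)=1741630, p(65)=2012558, p(66)=2323520, p(67)=2679689, p(68)=3087735, p(69)=3554345, p(70)=4087968, p(71)=4697205, p(72)=5392783, p(73)=6185689, p(74)=7089500, p(75)=8118264, p(76)=9289091, p(77)=10619863, p(78)=12132164, p(79)=13848650, p(80)=15796476, p(81)=18004327, p(82)=20506255, p(83)=23338469, p(84)=26543660, p(85)=30167357, p(86)=34262962, p(87)=38887673, p(88)=44108109, p(89)=49995925, p(90)=56634173, p(91)=64112359, p(92)=72533807, p(93)=82010177, p(94)=92669720, p(95)=104651419, p(96)=118114304, p(97)=133230930, p(98)=150198136, p(99)=169229875, p(100)=190569292, p(101)=214481126, p(102)=241265379, p(103)=271248950, p(104)=304801365, p(105)=342325709, p(106)=384276336, p(107)=431149389, p(108)=483502844, p(109)=541946240, p(110)=607163746, p(111)=679903203, p(112)=761002156, p(113)=851376628, p(114)=952050665, p(115)=1064144451, p(116)=1188908248, p(117)=1327710076, p(118)=1482074143, p(119)=1653668665, p(120)=1844349560, p(121)=2056148051, p(122)=2291320912, p(123)=2552338241, p(124)=2841940500, p(125)=3163127352, p(126)=3519222692, p(127)=3913864295, p(128)=4351078600, p(129)=4835271870, p(130)=5371315400, p(131)=5964539504, p(132)=6620830889, p(133)=7346629512, p(134)=8149040695, p(135)=9035836076, p(136)=10015581680, p(137)=11097645016, p(138)=12292341831, p(139)=13610949895, p(140)=15065878135, p(141)=16670689208, p(142)=18440293320, p(143)=20390982757, p(144)=22540654445, p(145)=24908858009, p(146)=27517052599, p(147)=30388671978, p(148)=33549419497, p(149)=37027355200, p(150)=40853235313, p(151)=45060624582, p(152)=49686288421, p(153)=54770336324, p(154)=60356673280, p(155)=66493182097, p(156)=73232243759, p(157)=80630964769, p(158)=88751778802, p(159)=97662728555, p(160)=107438159466, p(161)=118159068427, p(162)=129913904637, p(163)=142798995930, p(164)=156919475295, p(165)=172389800255, p(166)=189334822579, p(167)=207890420102, p(168)=228204732751, p(169)=250438925115, p(170)=274768617130, p(171)=301384802048, p(172)=330495499613, p(173)=362326859895, p(174)=397125074750, p(175)=435157697830, p(176)=476715857290, p(177)=522115831195, p(178)=571701605655, p(179)=625846753120, p(180)=684957390936, p(181)=749474411781, p(182)=819876908323, p(183)=896684817527, p(184)=980462880430, p(185)=1071823774337, p(186)=1171432692373, p(187)=1280011042268, p(188)=1398341745571, p(189)=1527273599625, p(190)=1667727404093, p(191)=1820701100652, p(192)=1987276856363, p(193)=2168627105469, p(194)=2366022741845, p(195)=2580840212973.
Final step: p(196) = p(195) + p(194) - p(191) - p(189) + p(184) + p(181) - p(174) - p(170) + p(161) + p(156) - p(145) - p(139) + p(126) + p(119) - p(104) - p(96) + p(79) + p(70) - p(51) - p(41) + p(20) + p(9)
= 2580840212973 + 2366022741845 - 1820701100652 - 1527273599625 + 980462880430 + 749474411781 - 397125074750 - 274768617130 + 118159068427 + 73232243759 - 24908858009 - 13610949895 + 3519222692 + 1653668665 - 304801365 - 118114304 + 13848650 + 4087968 - 239943 - 44583 + 627 + 30
= 2814570987591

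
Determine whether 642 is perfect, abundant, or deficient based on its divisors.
abundant

Proper divisors of 642: sum = 1 + 2 + 3 + 6 + 107 + 214 + 321 = 654
Since 654 > 642, 642 is abundant.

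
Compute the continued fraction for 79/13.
[6; 13]

Euclidean algorithm steps:
79 = 6 × 13 + 1
13 = 13 × 1 + 0
Continued fraction: [6; 13]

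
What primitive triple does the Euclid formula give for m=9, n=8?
(17, 144, 145)

Euclid's formula: a = m² - n², b = 2mn, c = m² + n²
m = 9, n = 8
a = 9² - 8² = 81 - 64 = 17
b = 2 × 9 × 8 = 144
c = 9² + 8² = 81 + 64 = 145
Verification: 17² + 144² = 289 + 20736 = 21025 = 145² ✓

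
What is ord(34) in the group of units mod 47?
23

47 is prime, so ord(34) divides φ(47) = 46.
Divisors of 46: 1, 2, 23, 46.
Repeated squaring: 34^1 ≡ 34, 34^2 ≡ 28, 34^4 ≡ 32, 34^8 ≡ 37, 34^16 ≡ 6, 34^32 ≡ 36 (mod 47).
Test 34^d mod 47 for each divisor d in increasing order:
34^1 ≡ 34
34^2 ≡ 28
34^23 = 34^16·34^4·34^2·34^1 ≡ 1  ← first divisor giving 1
The order is 23.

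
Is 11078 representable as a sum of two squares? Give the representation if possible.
Not possible

Factorization: 11078 = 2 × 29 × 191
By Fermat: n is sum of two squares iff every prime p ≡ 3 (mod 4) appears to even power.
Prime(s) ≡ 3 (mod 4) with odd exponent: [(191, 1)]
Therefore 11078 cannot be expressed as a² + b².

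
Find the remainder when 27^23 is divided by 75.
33

Repeated squaring. Binary of 23 = 10111.
27^1 ≡ 27 (mod 75); 27^2 ≡ 54 (mod 75); 27^4 ≡ 66 (mod 75); 27^8 ≡ 6 (mod 75); 27^16 ≡ 36 (mod 75)
27^23 = 27^1 × 27^2 × 27^4 × 27^16 ≡ 33 (mod 75)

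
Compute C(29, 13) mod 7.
0

Using Lucas' theorem:
Write n=29 and k=13 in base 7:
n in base 7: [4, 1]
k in base 7: [1, 6]
C(29,13) mod 7 = ∏ C(n_i, k_i) mod 7
Digit binomials (mod 7): C(4,1) = 4; C(1,6) = 0 (k_i > n_i)
Product: 4 × 0 = 0 ≡ 0 (mod 7)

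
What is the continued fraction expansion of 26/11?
[2; 2, 1, 3]

Euclidean algorithm steps:
26 = 2 × 11 + 4
11 = 2 × 4 + 3
4 = 1 × 3 + 1
3 = 3 × 1 + 0
Continued fraction: [2; 2, 1, 3]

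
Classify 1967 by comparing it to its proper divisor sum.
deficient

Proper divisors of 1967: sum = 1 + 7 + 281 = 289
Since 289 < 1967, 1967 is deficient.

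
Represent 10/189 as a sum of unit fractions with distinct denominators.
1/19 + 1/3591

Greedy algorithm:
10/189: ceiling(189/10) = 19, use 1/19
1/3591: ceiling(3591/1) = 3591, use 1/3591
Result: 10/189 = 1/19 + 1/3591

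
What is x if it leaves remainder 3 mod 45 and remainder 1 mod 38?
723

Using Chinese Remainder Theorem:
M = 45 × 38 = 1710
M1 = 38, M2 = 45
y1 = 38^(-1) mod 45 = 32
y2 = 45^(-1) mod 38 = 11
x = (3×38×32 + 1×45×11) mod 1710 = 723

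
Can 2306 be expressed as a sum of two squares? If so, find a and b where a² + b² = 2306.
25² + 41² (a=25, b=41)

Factorization: 2306 = 2 × 1153
By Fermat: n is sum of two squares iff every prime p ≡ 3 (mod 4) appears to even power.
All primes ≡ 3 (mod 4) appear to even power.
Search a = 0, 1, 2, … for 2306 - a² a perfect square: first hit at a = 25: 2306 - 625 = 1681 = 41².
2306 = 25² + 41² = 625 + 1681 ✓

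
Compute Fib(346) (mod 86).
35

Matrix identity: Q^n = [[F_(n+1), F_n], [F_n, F_(n-1)]] with Q = [[1,1],[1,0]].
n = 346 = 101011010₂. Square-and-multiply, entries mod 86:
Q^1 = [[1,1],[1,0]]
Q^2 = (Q^1)² = [[2,1],[1,1]]
Q^5 = (Q^2)²·Q = [[8,5],[5,3]]
Q^10 = (Q^5)² = [[3,55],[55,34]]
Q^21 = (Q^10)²·Q = [[81,24],[24,57]]
Q^43 = (Q^21)²·Q = [[43,85],[85,44]]
Q^86 = (Q^43)² = [[44,85],[85,45]]
Q^173 = (Q^86)²·Q = [[42,45],[45,83]]
Q^346 = (Q^173)² = [[5,35],[35,56]]
F_346 mod 86 = Q^346[0][1] = 35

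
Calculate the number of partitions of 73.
6185689

p(n) counts ways to write n as a sum of positive integers (order ignored).
Euler's pentagonal recurrence: p(k) = p(k-1) + p(k-2) - p(k-5) - p(k-7) + p(k-12) + p(k-15) - ... (offsets j(3j∓1)/2, signs ++--, p(0)=1, p(<0)=0).
DP table for k = 0..72: p(0)=1, p(1)=1, p(2)=2, p(3)=3, p(4)=5, p(5)=7, p(6)=11, p(7)=15, p(8)=22, p(9)=30, p(10)=42, p(11)=56, p(12)=77, p(13)=101, p(14)=135, p(15)=176, p(16)=231, p(17)=297, p(18)=385, p(19)=490, p(20)=627, p(21)=792, p(22)=1002, p(23)=1255, p(24)=1575, p(25)=1958, p(26)=2436, p(27)=3010, p(28)=3718, p(29)=4565, p(30)=5604, p(31)=6842, p(32)=8349, p(33)=10143, p(34)=12310, p(35)=14883, p(36)=17977, p(37)=21637, p(38)=26015, p(39)=31185, p(40)=37338, p(41)=44583, p(42)=53174, p(43)=63261, p(44)=75175, p(45)=89134, p(46)=105558, p(47)=124754, p(48)=147273, p(49)=173525, p(50)=204226, p(51)=239943, p(52)=281589, p(53)=329931, p(54)=386155, p(55)=451276, p(56)=526823, p(57)=614154, p(58)=715220, p(59)=831820, p(60)=966467, p(61)=1121505, p(62)=1300156, p(63)=1505499, p(64)=1741630, p(65)=2012558, p(66)=2323520, p(67)=2679689, p(68)=3087735, p(69)=3554345, p(70)=4087968, p(71)=4697205, p(72)=5392783.
Final step: p(73) = p(72) + p(71) - p(68) - p(66) + p(61) + p(58) - p(51) - p(47) + p(38) + p(33) - p(22) - p(16) + p(3)
= 5392783 + 4697205 - 3087735 - 2323520 + 1121505 + 715220 - 239943 - 124754 + 26015 + 10143 - 1002 - 231 + 3
= 6185689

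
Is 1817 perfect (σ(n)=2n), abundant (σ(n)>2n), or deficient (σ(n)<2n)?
deficient

Proper divisors of 1817: sum = 1 + 23 + 79 = 103
Since 103 < 1817, 1817 is deficient.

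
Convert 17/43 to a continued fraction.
[0; 2, 1, 1, 8]

Euclidean algorithm steps:
17 = 0 × 43 + 17
43 = 2 × 17 + 9
17 = 1 × 9 + 8
9 = 1 × 8 + 1
8 = 8 × 1 + 0
Continued fraction: [0; 2, 1, 1, 8]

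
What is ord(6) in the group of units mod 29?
14

29 is prime, so ord(6) divides φ(29) = 28.
Divisors of 28: 1, 2, 4, 7, 14, 28.
Repeated squaring: 6^1 ≡ 6, 6^2 ≡ 7, 6^4 ≡ 20, 6^8 ≡ 23, 6^16 ≡ 7 (mod 29).
Test 6^d mod 29 for each divisor d in increasing order:
6^1 ≡ 6
6^2 ≡ 7
6^4 ≡ 20
6^7 = 6^4·6^2·6^1 ≡ 28
6^14 = 6^8·6^4·6^2 ≡ 1  ← first divisor giving 1
The order is 14.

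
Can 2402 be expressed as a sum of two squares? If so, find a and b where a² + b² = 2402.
1² + 49² (a=1, b=49)

Factorization: 2402 = 2 × 1201
By Fermat: n is sum of two squares iff every prime p ≡ 3 (mod 4) appears to even power.
All primes ≡ 3 (mod 4) appear to even power.
Search a = 0, 1, 2, … for 2402 - a² a perfect square: first hit at a = 1: 2402 - 1 = 2401 = 49².
2402 = 1² + 49² = 1 + 2401 ✓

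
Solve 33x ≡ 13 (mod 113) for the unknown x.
x ≡ 86 (mod 113)

gcd(33, 113) = 1, which divides 13, so solutions exist.
Find 33^(-1) mod 113 by the extended Euclidean algorithm:
113 = 3 × 33 + 14  ⟹  14 = (1)·113 + (-3)·33
33 = 2 × 14 + 5  ⟹  5 = (-2)·113 + (7)·33
14 = 2 × 5 + 4  ⟹  4 = (5)·113 + (-17)·33
5 = 1 × 4 + 1  ⟹  1 = (-7)·113 + (24)·33
So (24)·33 ≡ 1 (mod 113), i.e. 33^(-1) ≡ 24 (mod 113).
x ≡ 24 × 13 = 312 ≡ 86 (mod 113).
Check: 33 × 86 = 2838 ≡ 13 (mod 113).
Unique solution: x ≡ 86 (mod 113)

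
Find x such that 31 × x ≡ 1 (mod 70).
61

gcd(31, 70) = 1, so the inverse exists.
Extended Euclidean algorithm on (70, 31):
70 = 2 × 31 + 8  ⟹  8 = (1)·70 + (-2)·31
31 = 3 × 8 + 7  ⟹  7 = (-3)·70 + (7)·31
8 = 1 × 7 + 1  ⟹  1 = (4)·70 + (-9)·31
So (-9)·31 ≡ 1 (mod 70), i.e. 31^(-1) ≡ -9 ≡ 61 (mod 70).
Check: 31 × 61 = 1891 ≡ 1 (mod 70)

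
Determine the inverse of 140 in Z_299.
173

gcd(140, 299) = 1, so the inverse exists.
Extended Euclidean algorithm on (299, 140):
299 = 2 × 140 + 19  ⟹  19 = (1)·299 + (-2)·140
140 = 7 × 19 + 7  ⟹  7 = (-7)·299 + (15)·140
19 = 2 × 7 + 5  ⟹  5 = (15)·299 + (-32)·140
7 = 1 × 5 + 2  ⟹  2 = (-22)·299 + (47)·140
5 = 2 × 2 + 1  ⟹  1 = (59)·299 + (-126)·140
So (-126)·140 ≡ 1 (mod 299), i.e. 140^(-1) ≡ -126 ≡ 173 (mod 299).
Check: 140 × 173 = 24220 ≡ 1 (mod 299)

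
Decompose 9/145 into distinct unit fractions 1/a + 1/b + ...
1/17 + 1/309 + 1/108813 + 1/13813538318 + 1/381627681711894999930

Greedy algorithm:
9/145: ceiling(145/9) = 17, use 1/17
8/2465: ceiling(2465/8) = 309, use 1/309
7/761685: ceiling(761685/7) = 108813, use 1/108813
2/27627076635: ceiling(27627076635/2) = 13813538318, use 1/13813538318
1/381627681711894999930: ceiling(381627681711894999930/1) = 381627681711894999930, use 1/381627681711894999930
Result: 9/145 = 1/17 + 1/309 + 1/108813 + 1/13813538318 + 1/381627681711894999930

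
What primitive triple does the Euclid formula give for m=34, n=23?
(627, 1564, 1685)

Euclid's formula: a = m² - n², b = 2mn, c = m² + n²
m = 34, n = 23
a = 34² - 23² = 1156 - 529 = 627
b = 2 × 34 × 23 = 1564
c = 34² + 23² = 1156 + 529 = 1685
Verification: 627² + 1564² = 393129 + 2446096 = 2839225 = 1685² ✓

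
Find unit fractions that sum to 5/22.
1/5 + 1/37 + 1/4070

Greedy algorithm:
5/22: ceiling(22/5) = 5, use 1/5
3/110: ceiling(110/3) = 37, use 1/37
1/4070: ceiling(4070/1) = 4070, use 1/4070
Result: 5/22 = 1/5 + 1/37 + 1/4070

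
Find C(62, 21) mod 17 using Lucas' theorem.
4

Using Lucas' theorem:
Write n=62 and k=21 in base 17:
n in base 17: [3, 11]
k in base 17: [1, 4]
C(62,21) mod 17 = ∏ C(n_i, k_i) mod 17
Digit binomials (mod 17): C(3,1) = 3; C(11,4) = 330 ≡ 7
Product: 3 × 7 = 21 ≡ 4 (mod 17)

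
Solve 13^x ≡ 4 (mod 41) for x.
12

Baby-step giant-step with step n = ⌈√41⌉ = 7.
Baby steps 13^j mod 41 (j:value) for j=0..6: 0:1, 1:13, 2:5, 3:24, 4:25, 5:38, 6:2.
Giant-step multiplier: 13^(-7) ≡ 13^(40-7) = 13^33 ≡ 30 (mod 41).
Giant steps γ_i = 4·30^i mod 41: γ_0=4, γ_1=38 (in table at j=5).
x = i·n + j = 1·7 + 5 = 12.
Check: 13^12 ≡ 4 (mod 41).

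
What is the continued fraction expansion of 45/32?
[1; 2, 2, 6]

Euclidean algorithm steps:
45 = 1 × 32 + 13
32 = 2 × 13 + 6
13 = 2 × 6 + 1
6 = 6 × 1 + 0
Continued fraction: [1; 2, 2, 6]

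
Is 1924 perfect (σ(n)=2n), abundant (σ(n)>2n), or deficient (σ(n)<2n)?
deficient

Proper divisors of 1924: sum = 1 + 2 + 4 + 13 + 26 + 37 + 52 + 74 + 148 + 481 + 962 = 1800
Since 1800 < 1924, 1924 is deficient.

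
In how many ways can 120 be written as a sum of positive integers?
1844349560

p(n) counts ways to write n as a sum of positive integers (order ignored).
Euler's pentagonal recurrence: p(k) = p(k-1) + p(k-2) - p(k-5) - p(k-7) + p(k-12) + p(k-15) - ... (offsets j(3j∓1)/2, signs ++--, p(0)=1, p(<0)=0).
DP table for k = 0..119: p(0)=1, p(1)=1, p(2)=2, p(3)=3, p(4)=5, p(5)=7, p(6)=11, p(7)=15, p(8)=22, p(9)=30, p(10)=42, p(11)=56, p(12)=77, p(13)=101, p(14)=135, p(15)=176, p(16)=231, p(17)=297, p(18)=385, p(19)=490, p(20)=627, p(21)=792, p(22)=1002, p(23)=1255, p(24)=1575, p(25)=1958, p(26)=2436, p(27)=3010, p(28)=3718, p(29)=4565, p(30)=5604, p(31)=6842, p(32)=8349, p(33)=10143, p(34)=12310, p(35)=14883, p(36)=17977, p(37)=21637, p(38)=26015, p(39)=31185, p(40)=37338, p(41)=44583, p(42)=53174, p(43)=63261, p(44)=75175, p(45)=89134, p(46)=105558, p(47)=124754, p(48)=147273, p(49)=173525, p(50)=204226, p(51)=239943, p(52)=281589, p(53)=329931, p(54)=386155, p(55)=451276, p(56)=526823, p(57)=614154, p(58)=715220, p(59)=831820, p(60)=966467, p(61)=1121505, p(62)=1300156, p(63)=1505499, p(64)=1741630, p(65)=2012558, p(66)=2323520, p(67)=2679689, p(68)=3087735, p(69)=3554345, p(70)=4087968, p(71)=4697205, p(72)=5392783, p(73)=6185689, p(74)=7089500, p(75)=8118264, p(76)=9289091, p(77)=10619863, p(78)=12132164, p(79)=13848650, p(80)=15796476, p(81)=18004327, p(82)=20506255, p(83)=23338469, p(84)=26543660, p(85)=30167357, p(86)=34262962, p(87)=38887673, p(88)=44108109, p(89)=49995925, p(90)=56634173, p(91)=64112359, p(92)=72533807, p(93)=82010177, p(94)=92669720, p(95)=104651419, p(96)=118114304, p(97)=133230930, p(98)=150198136, p(99)=169229875, p(100)=190569292, p(101)=214481126, p(102)=241265379, p(103)=271248950, p(104)=304801365, p(105)=342325709, p(106)=384276336, p(107)=431149389, p(108)=483502844, p(109)=541946240, p(110)=607163746, p(111)=679903203, p(112)=761002156, p(113)=851376628, p(114)=952050665, p(115)=1064144451, p(116)=1188908248, p(117)=1327710076, p(118)=1482074143, p(119)=1653668665.
Final step: p(120) = p(119) + p(118) - p(115) - p(113) + p(108) + p(105) - p(98) - p(94) + p(85) + p(80) - p(69) - p(63) + p(50) + p(43) - p(28) - p(20) + p(3)
= 1653668665 + 1482074143 - 1064144451 - 851376628 + 483502844 + 342325709 - 150198136 - 92669720 + 30167357 + 15796476 - 3554345 - 1505499 + 204226 + 63261 - 3718 - 627 + 3
= 1844349560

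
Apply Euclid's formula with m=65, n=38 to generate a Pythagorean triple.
(2781, 4940, 5669)

Euclid's formula: a = m² - n², b = 2mn, c = m² + n²
m = 65, n = 38
a = 65² - 38² = 4225 - 1444 = 2781
b = 2 × 65 × 38 = 4940
c = 65² + 38² = 4225 + 1444 = 5669
Verification: 2781² + 4940² = 7733961 + 24403600 = 32137561 = 5669² ✓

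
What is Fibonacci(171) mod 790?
294

Matrix identity: Q^n = [[F_(n+1), F_n], [F_n, F_(n-1)]] with Q = [[1,1],[1,0]].
n = 171 = 10101011₂. Square-and-multiply, entries mod 790:
Q^1 = [[1,1],[1,0]]
Q^2 = (Q^1)² = [[2,1],[1,1]]
Q^5 = (Q^2)²·Q = [[8,5],[5,3]]
Q^10 = (Q^5)² = [[89,55],[55,34]]
Q^21 = (Q^10)²·Q = [[331,676],[676,445]]
Q^42 = (Q^21)² = [[107,16],[16,91]]
Q^85 = (Q^42)²·Q = [[653,645],[645,8]]
Q^171 = (Q^85)²·Q = [[39,294],[294,535]]
F_171 mod 790 = Q^171[0][1] = 294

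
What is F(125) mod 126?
23

Matrix identity: Q^n = [[F_(n+1), F_n], [F_n, F_(n-1)]] with Q = [[1,1],[1,0]].
n = 125 = 1111101₂. Square-and-multiply, entries mod 126:
Q^1 = [[1,1],[1,0]]
Q^3 = (Q^1)²·Q = [[3,2],[2,1]]
Q^7 = (Q^3)²·Q = [[21,13],[13,8]]
Q^15 = (Q^7)²·Q = [[105,106],[106,125]]
Q^31 = (Q^15)²·Q = [[21,85],[85,62]]
Q^62 = (Q^31)² = [[106,125],[125,107]]
Q^125 = (Q^62)²·Q = [[62,23],[23,39]]
F_125 mod 126 = Q^125[0][1] = 23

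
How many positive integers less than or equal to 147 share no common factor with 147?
84

147 = 3 × 7^2
φ(n) = n × ∏(1 - 1/p) for each prime p dividing n
φ(147) = 147 × (1 - 1/3) × (1 - 1/7) = 84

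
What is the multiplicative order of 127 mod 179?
178

179 is prime, so ord(127) divides φ(179) = 178.
Divisors of 178: 1, 2, 89, 178.
Repeated squaring: 127^1 ≡ 127, 127^2 ≡ 19, 127^4 ≡ 3, 127^8 ≡ 9, 127^16 ≡ 81, 127^32 ≡ 117, 127^64 ≡ 85, 127^128 ≡ 65 (mod 179).
Test 127^d mod 179 for each divisor d in increasing order:
127^1 ≡ 127
127^2 ≡ 19
127^89 = 127^64·127^16·127^8·127^1 ≡ 178
127^178 = 127^128·127^32·127^16·127^2 ≡ 1  ← first divisor giving 1
The order is 178.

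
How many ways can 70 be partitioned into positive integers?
4087968

p(n) counts ways to write n as a sum of positive integers (order ignored).
Euler's pentagonal recurrence: p(k) = p(k-1) + p(k-2) - p(k-5) - p(k-7) + p(k-12) + p(k-15) - ... (offsets j(3j∓1)/2, signs ++--, p(0)=1, p(<0)=0).
DP table for k = 0..69: p(0)=1, p(1)=1, p(2)=2, p(3)=3, p(4)=5, p(5)=7, p(6)=11, p(7)=15, p(8)=22, p(9)=30, p(10)=42, p(11)=56, p(12)=77, p(13)=101, p(14)=135, p(15)=176, p(16)=231, p(17)=297, p(18)=385, p(19)=490, p(20)=627, p(21)=792, p(22)=1002, p(23)=1255, p(24)=1575, p(25)=1958, p(26)=2436, p(27)=3010, p(28)=3718, p(29)=4565, p(30)=5604, p(31)=6842, p(32)=8349, p(33)=10143, p(34)=12310, p(35)=14883, p(36)=17977, p(37)=21637, p(38)=26015, p(39)=31185, p(40)=37338, p(41)=44583, p(42)=53174, p(43)=63261, p(44)=75175, p(45)=89134, p(46)=105558, p(47)=124754, p(48)=147273, p(49)=173525, p(50)=204226, p(51)=239943, p(52)=281589, p(53)=329931, p(54)=386155, p(55)=451276, p(56)=526823, p(57)=614154, p(58)=715220, p(59)=831820, p(60)=966467, p(61)=1121505, p(62)=1300156, p(63)=1505499, p(64)=1741630, p(65)=2012558, p(66)=2323520, p(67)=2679689, p(68)=3087735, p(69)=3554345.
Final step: p(70) = p(69) + p(68) - p(65) - p(63) + p(58) + p(55) - p(48) - p(44) + p(35) + p(30) - p(19) - p(13) + p(0)
= 3554345 + 3087735 - 2012558 - 1505499 + 715220 + 451276 - 147273 - 75175 + 14883 + 5604 - 490 - 101 + 1
= 4087968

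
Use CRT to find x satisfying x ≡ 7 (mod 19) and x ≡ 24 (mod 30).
444

Using Chinese Remainder Theorem:
M = 19 × 30 = 570
M1 = 30, M2 = 19
y1 = 30^(-1) mod 19 = 7
y2 = 19^(-1) mod 30 = 19
x = (7×30×7 + 24×19×19) mod 570 = 444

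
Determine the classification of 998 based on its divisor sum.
deficient

Proper divisors of 998: sum = 1 + 2 + 499 = 502
Since 502 < 998, 998 is deficient.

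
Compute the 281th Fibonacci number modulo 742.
335

Matrix identity: Q^n = [[F_(n+1), F_n], [F_n, F_(n-1)]] with Q = [[1,1],[1,0]].
n = 281 = 100011001₂. Square-and-multiply, entries mod 742:
Q^1 = [[1,1],[1,0]]
Q^2 = (Q^1)² = [[2,1],[1,1]]
Q^4 = (Q^2)² = [[5,3],[3,2]]
Q^8 = (Q^4)² = [[34,21],[21,13]]
Q^17 = (Q^8)²·Q = [[358,113],[113,245]]
Q^35 = (Q^17)²·Q = [[570,695],[695,617]]
Q^70 = (Q^35)² = [[629,603],[603,26]]
Q^140 = (Q^70)² = [[184,221],[221,705]]
Q^281 = (Q^140)²·Q = [[174,335],[335,581]]
F_281 mod 742 = Q^281[0][1] = 335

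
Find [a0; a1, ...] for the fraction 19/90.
[0; 4, 1, 2, 1, 4]

Euclidean algorithm steps:
19 = 0 × 90 + 19
90 = 4 × 19 + 14
19 = 1 × 14 + 5
14 = 2 × 5 + 4
5 = 1 × 4 + 1
4 = 4 × 1 + 0
Continued fraction: [0; 4, 1, 2, 1, 4]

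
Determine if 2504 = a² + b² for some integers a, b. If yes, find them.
2² + 50² (a=2, b=50)

Factorization: 2504 = 2^3 × 313
By Fermat: n is sum of two squares iff every prime p ≡ 3 (mod 4) appears to even power.
All primes ≡ 3 (mod 4) appear to even power.
Search a = 0, 1, 2, … for 2504 - a² a perfect square: first hit at a = 2: 2504 - 4 = 2500 = 50².
2504 = 2² + 50² = 4 + 2500 ✓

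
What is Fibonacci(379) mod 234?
77

Matrix identity: Q^n = [[F_(n+1), F_n], [F_n, F_(n-1)]] with Q = [[1,1],[1,0]].
n = 379 = 101111011₂. Square-and-multiply, entries mod 234:
Q^1 = [[1,1],[1,0]]
Q^2 = (Q^1)² = [[2,1],[1,1]]
Q^5 = (Q^2)²·Q = [[8,5],[5,3]]
Q^11 = (Q^5)²·Q = [[144,89],[89,55]]
Q^23 = (Q^11)²·Q = [[36,109],[109,161]]
Q^47 = (Q^23)²·Q = [[18,73],[73,179]]
Q^94 = (Q^47)² = [[37,107],[107,164]]
Q^189 = (Q^94)²·Q = [[161,182],[182,213]]
Q^379 = (Q^189)²·Q = [[51,77],[77,208]]
F_379 mod 234 = Q^379[0][1] = 77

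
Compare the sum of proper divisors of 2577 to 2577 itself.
deficient

Proper divisors of 2577: sum = 1 + 3 + 859 = 863
Since 863 < 2577, 2577 is deficient.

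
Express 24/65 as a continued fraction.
[0; 2, 1, 2, 2, 3]

Euclidean algorithm steps:
24 = 0 × 65 + 24
65 = 2 × 24 + 17
24 = 1 × 17 + 7
17 = 2 × 7 + 3
7 = 2 × 3 + 1
3 = 3 × 1 + 0
Continued fraction: [0; 2, 1, 2, 2, 3]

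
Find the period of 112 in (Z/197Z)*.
98

197 is prime, so ord(112) divides φ(197) = 196.
Divisors of 196: 1, 2, 4, 7, 14, 28, 49, 98, 196.
Repeated squaring: 112^1 ≡ 112, 112^2 ≡ 133, 112^4 ≡ 156, 112^8 ≡ 105, 112^16 ≡ 190, 112^32 ≡ 49, 112^64 ≡ 37, 112^128 ≡ 187 (mod 197).
Test 112^d mod 197 for each divisor d in increasing order:
112^1 ≡ 112
112^2 ≡ 133
112^4 ≡ 156
112^7 = 112^4·112^2·112^1 ≡ 161
112^14 = 112^8·112^4·112^2 ≡ 114
112^28 = 112^16·112^8·112^4 ≡ 191
112^49 = 112^32·112^16·112^1 ≡ 196
112^98 = 112^64·112^32·112^2 ≡ 1  ← first divisor giving 1
The order is 98.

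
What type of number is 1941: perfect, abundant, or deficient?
deficient

Proper divisors of 1941: sum = 1 + 3 + 647 = 651
Since 651 < 1941, 1941 is deficient.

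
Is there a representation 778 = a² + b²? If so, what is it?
7² + 27² (a=7, b=27)

Factorization: 778 = 2 × 389
By Fermat: n is sum of two squares iff every prime p ≡ 3 (mod 4) appears to even power.
All primes ≡ 3 (mod 4) appear to even power.
Search a = 0, 1, 2, … for 778 - a² a perfect square: first hit at a = 7: 778 - 49 = 729 = 27².
778 = 7² + 27² = 49 + 729 ✓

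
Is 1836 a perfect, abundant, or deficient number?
abundant

Proper divisors of 1836: sum = 1 + 2 + 3 + 4 + 6 + 9 + 12 + 17 + ... + 306 + 459 + 612 + 918 (23 divisors) = 3204
Since 3204 > 1836, 1836 is abundant.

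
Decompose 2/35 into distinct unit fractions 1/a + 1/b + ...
1/18 + 1/630

Greedy algorithm:
2/35: ceiling(35/2) = 18, use 1/18
1/630: ceiling(630/1) = 630, use 1/630
Result: 2/35 = 1/18 + 1/630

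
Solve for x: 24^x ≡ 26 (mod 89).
87

Baby-step giant-step with step n = ⌈√89⌉ = 10.
Baby steps 24^j mod 89 (j:value) for j=0..9: 0:1, 1:24, 2:42, 3:29, 4:73, 5:61, 6:40, 7:70, 8:78, 9:3.
Giant-step multiplier: 24^(-10) ≡ 24^(88-10) = 24^78 ≡ 68 (mod 89).
Giant steps γ_i = 26·68^i mod 89: γ_0=26, γ_1=77, γ_2=74, γ_3=48, γ_4=60, γ_5=75, γ_6=27, γ_7=56, γ_8=70 (in table at j=7).
x = i·n + j = 8·10 + 7 = 87.
Check: 24^87 ≡ 26 (mod 89).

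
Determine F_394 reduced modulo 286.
157

Matrix identity: Q^n = [[F_(n+1), F_n], [F_n, F_(n-1)]] with Q = [[1,1],[1,0]].
n = 394 = 110001010₂. Square-and-multiply, entries mod 286:
Q^1 = [[1,1],[1,0]]
Q^3 = (Q^1)²·Q = [[3,2],[2,1]]
Q^6 = (Q^3)² = [[13,8],[8,5]]
Q^12 = (Q^6)² = [[233,144],[144,89]]
Q^24 = (Q^12)² = [[93,36],[36,57]]
Q^49 = (Q^24)²·Q = [[187,221],[221,252]]
Q^98 = (Q^49)² = [[12,65],[65,233]]
Q^197 = (Q^98)²·Q = [[274,79],[79,195]]
Q^394 = (Q^197)² = [[93,157],[157,222]]
F_394 mod 286 = Q^394[0][1] = 157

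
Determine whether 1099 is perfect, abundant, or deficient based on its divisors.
deficient

Proper divisors of 1099: sum = 1 + 7 + 157 = 165
Since 165 < 1099, 1099 is deficient.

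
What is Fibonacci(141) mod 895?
156

Matrix identity: Q^n = [[F_(n+1), F_n], [F_n, F_(n-1)]] with Q = [[1,1],[1,0]].
n = 141 = 10001101₂. Square-and-multiply, entries mod 895:
Q^1 = [[1,1],[1,0]]
Q^2 = (Q^1)² = [[2,1],[1,1]]
Q^4 = (Q^2)² = [[5,3],[3,2]]
Q^8 = (Q^4)² = [[34,21],[21,13]]
Q^17 = (Q^8)²·Q = [[794,702],[702,92]]
Q^35 = (Q^17)²·Q = [[857,15],[15,842]]
Q^70 = (Q^35)² = [[774,425],[425,349]]
Q^141 = (Q^70)²·Q = [[396,156],[156,240]]
F_141 mod 895 = Q^141[0][1] = 156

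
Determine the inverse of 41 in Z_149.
40

gcd(41, 149) = 1, so the inverse exists.
Extended Euclidean algorithm on (149, 41):
149 = 3 × 41 + 26  ⟹  26 = (1)·149 + (-3)·41
41 = 1 × 26 + 15  ⟹  15 = (-1)·149 + (4)·41
26 = 1 × 15 + 11  ⟹  11 = (2)·149 + (-7)·41
15 = 1 × 11 + 4  ⟹  4 = (-3)·149 + (11)·41
11 = 2 × 4 + 3  ⟹  3 = (8)·149 + (-29)·41
4 = 1 × 3 + 1  ⟹  1 = (-11)·149 + (40)·41
So (40)·41 ≡ 1 (mod 149), i.e. 41^(-1) ≡ 40 (mod 149).
Check: 41 × 40 = 1640 ≡ 1 (mod 149)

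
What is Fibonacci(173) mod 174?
5

Matrix identity: Q^n = [[F_(n+1), F_n], [F_n, F_(n-1)]] with Q = [[1,1],[1,0]].
n = 173 = 10101101₂. Square-and-multiply, entries mod 174:
Q^1 = [[1,1],[1,0]]
Q^2 = (Q^1)² = [[2,1],[1,1]]
Q^5 = (Q^2)²·Q = [[8,5],[5,3]]
Q^10 = (Q^5)² = [[89,55],[55,34]]
Q^21 = (Q^10)²·Q = [[137,158],[158,153]]
Q^43 = (Q^21)²·Q = [[117,59],[59,58]]
Q^86 = (Q^43)² = [[118,59],[59,59]]
Q^173 = (Q^86)²·Q = [[8,5],[5,3]]
F_173 mod 174 = Q^173[0][1] = 5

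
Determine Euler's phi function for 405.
216

405 = 3^4 × 5
φ(n) = n × ∏(1 - 1/p) for each prime p dividing n
φ(405) = 405 × (1 - 1/3) × (1 - 1/5) = 216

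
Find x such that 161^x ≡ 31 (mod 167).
158

Baby-step giant-step with step n = ⌈√167⌉ = 13.
Baby steps 161^j mod 167 (j:value) for j=0..12: 0:1, 1:161, 2:36, 3:118, 4:127, 5:73, 6:63, 7:123, 8:97, 9:86, 10:152, 11:90, 12:128.
Giant-step multiplier: 161^(-13) ≡ 161^(166-13) = 161^153 ≡ 5 (mod 167).
Giant steps γ_i = 31·5^i mod 167: γ_0=31, γ_1=155, γ_2=107, γ_3=34, γ_4=3, γ_5=15, γ_6=75, γ_7=41, γ_8=38, γ_9=23, γ_10=115, γ_11=74, γ_12=36 (in table at j=2).
x = i·n + j = 12·13 + 2 = 158.
Check: 161^158 ≡ 31 (mod 167).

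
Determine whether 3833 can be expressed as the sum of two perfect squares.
32² + 53² (a=32, b=53)

Factorization: 3833 = 3833
By Fermat: n is sum of two squares iff every prime p ≡ 3 (mod 4) appears to even power.
All primes ≡ 3 (mod 4) appear to even power.
Search a = 0, 1, 2, … for 3833 - a² a perfect square: first hit at a = 32: 3833 - 1024 = 2809 = 53².
3833 = 32² + 53² = 1024 + 2809 ✓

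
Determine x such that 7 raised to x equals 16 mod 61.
16

Baby-step giant-step with step n = ⌈√61⌉ = 8.
Baby steps 7^j mod 61 (j:value) for j=0..7: 0:1, 1:7, 2:49, 3:38, 4:22, 5:32, 6:41, 7:43.
Giant-step multiplier: 7^(-8) ≡ 7^(60-8) = 7^52 ≡ 15 (mod 61).
Giant steps γ_i = 16·15^i mod 61: γ_0=16, γ_1=57, γ_2=1 (in table at j=0).
x = i·n + j = 2·8 + 0 = 16.
Check: 7^16 ≡ 16 (mod 61).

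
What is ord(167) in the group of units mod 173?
86

173 is prime, so ord(167) divides φ(173) = 172.
Divisors of 172: 1, 2, 4, 43, 86, 172.
Repeated squaring: 167^1 ≡ 167, 167^2 ≡ 36, 167^4 ≡ 85, 167^8 ≡ 132, 167^16 ≡ 124, 167^32 ≡ 152, 167^64 ≡ 95, 167^128 ≡ 29 (mod 173).
Test 167^d mod 173 for each divisor d in increasing order:
167^1 ≡ 167
167^2 ≡ 36
167^4 ≡ 85
167^43 = 167^32·167^8·167^2·167^1 ≡ 172
167^86 = 167^64·167^16·167^4·167^2 ≡ 1  ← first divisor giving 1
The order is 86.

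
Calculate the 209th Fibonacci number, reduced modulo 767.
337

Matrix identity: Q^n = [[F_(n+1), F_n], [F_n, F_(n-1)]] with Q = [[1,1],[1,0]].
n = 209 = 11010001₂. Square-and-multiply, entries mod 767:
Q^1 = [[1,1],[1,0]]
Q^3 = (Q^1)²·Q = [[3,2],[2,1]]
Q^6 = (Q^3)² = [[13,8],[8,5]]
Q^13 = (Q^6)²·Q = [[377,233],[233,144]]
Q^26 = (Q^13)² = [[66,207],[207,626]]
Q^52 = (Q^26)² = [[418,582],[582,603]]
Q^104 = (Q^52)² = [[325,564],[564,528]]
Q^209 = (Q^104)²·Q = [[520,337],[337,183]]
F_209 mod 767 = Q^209[0][1] = 337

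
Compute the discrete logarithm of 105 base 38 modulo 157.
98

Baby-step giant-step with step n = ⌈√157⌉ = 13.
Baby steps 38^j mod 157 (j:value) for j=0..12: 0:1, 1:38, 2:31, 3:79, 4:19, 5:94, 6:118, 7:88, 8:47, 9:59, 10:44, 11:102, 12:108.
Giant-step multiplier: 38^(-13) ≡ 38^(156-13) = 38^143 ≡ 50 (mod 157).
Giant steps γ_i = 105·50^i mod 157: γ_0=105, γ_1=69, γ_2=153, γ_3=114, γ_4=48, γ_5=45, γ_6=52, γ_7=88 (in table at j=7).
x = i·n + j = 7·13 + 7 = 98.
Check: 38^98 ≡ 105 (mod 157).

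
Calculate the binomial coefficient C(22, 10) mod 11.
0

Using Lucas' theorem:
Write n=22 and k=10 in base 11:
n in base 11: [2, 0]
k in base 11: [0, 10]
C(22,10) mod 11 = ∏ C(n_i, k_i) mod 11
Digit binomials (mod 11): C(2,0) = 1; C(0,10) = 0 (k_i > n_i)
Product: 1 × 0 = 0 ≡ 0 (mod 11)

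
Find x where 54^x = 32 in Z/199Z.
152

Baby-step giant-step with step n = ⌈√199⌉ = 15.
Baby steps 54^j mod 199 (j:value) for j=0..14: 0:1, 1:54, 2:130, 3:55, 4:184, 5:185, 6:40, 7:170, 8:26, 9:11, 10:196, 11:37, 12:8, 13:34, 14:45.
Giant-step multiplier: 54^(-15) ≡ 54^(198-15) = 54^183 ≡ 109 (mod 199).
Giant steps γ_i = 32·109^i mod 199: γ_0=32, γ_1=105, γ_2=102, γ_3=173, γ_4=151, γ_5=141, γ_6=46, γ_7=39, γ_8=72, γ_9=87, γ_10=130 (in table at j=2).
x = i·n + j = 10·15 + 2 = 152.
Check: 54^152 ≡ 32 (mod 199).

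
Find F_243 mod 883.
785

Matrix identity: Q^n = [[F_(n+1), F_n], [F_n, F_(n-1)]] with Q = [[1,1],[1,0]].
n = 243 = 11110011₂. Square-and-multiply, entries mod 883:
Q^1 = [[1,1],[1,0]]
Q^3 = (Q^1)²·Q = [[3,2],[2,1]]
Q^7 = (Q^3)²·Q = [[21,13],[13,8]]
Q^15 = (Q^7)²·Q = [[104,610],[610,377]]
Q^30 = (Q^15)² = [[577,254],[254,323]]
Q^60 = (Q^30)² = [[95,786],[786,192]]
Q^121 = (Q^60)²·Q = [[308,774],[774,417]]
Q^243 = (Q^121)²·Q = [[347,785],[785,445]]
F_243 mod 883 = Q^243[0][1] = 785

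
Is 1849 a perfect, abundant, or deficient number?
deficient

Proper divisors of 1849: sum = 1 + 43 = 44
Since 44 < 1849, 1849 is deficient.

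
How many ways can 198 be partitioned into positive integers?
3345365983698

p(n) counts ways to write n as a sum of positive integers (order ignored).
Euler's pentagonal recurrence: p(k) = p(k-1) + p(k-2) - p(k-5) - p(k-7) + p(k-12) + p(k-15) - ... (offsets j(3j∓1)/2, signs ++--, p(0)=1, p(<0)=0).
DP table for k = 0..197: p(0)=1, p(1)=1, p(2)=2, p(3)=3, p(4)=5, p(5)=7, p(6)=11, p(7)=15, p(8)=22, p(9)=30, p(10)=42, p(11)=56, p(12)=77, p(13)=101, p(14)=135, p(15)=176, p(16)=231, p(17)=297, p(18)=385, p(19)=490, p(20)=627, p(21)=792, p(22)=1002, p(23)=1255, p(24)=1575, p(25)=1958, p(26)=2436, p(27)=3010, p(28)=3718, p(29)=4565, p(30)=5604, p(31)=6842, p(32)=8349, p(33)=10143, p(34)=12310, p(35)=14883, p(36)=17977, p(37)=21637, p(38)=26015, p(39)=31185, p(40)=37338, p(41)=44583, p(42)=53174, p(43)=63261, p(44)=75175, p(45)=89134, p(46)=105558, p(47)=124754, p(48)=147273, p(49)=173525, p(50)=204226, p(51)=239943, p(52)=281589, p(53)=329931, p(54)=386155, p(55)=451276, p(56)=526823, p(57)=614154, p(58)=715220, p(59)=831820, p(60)=966467, p(61)=1121505, p(62)=1300156, p(63)=1505499, p(64)=1741630, p(65)=2012558, p(66)=2323520, p(67)=2679689, p(68)=3087735, p(69)=3554345, p(70)=4087968, p(71)=4697205, p(72)=5392783, p(73)=6185689, p(74)=7089500, p(75)=8118264, p(76)=9289091, p(77)=10619863, p(78)=12132164, p(79)=13848650, p(80)=15796476, p(81)=18004327, p(82)=20506255, p(83)=23338469, p(84)=26543660, p(85)=30167357, p(86)=34262962, p(87)=38887673, p(88)=44108109, p(89)=49995925, p(90)=56634173, p(91)=64112359, p(92)=72533807, p(93)=82010177, p(94)=92669720, p(95)=104651419, p(96)=118114304, p(97)=133230930, p(98)=150198136, p(99)=169229875, p(100)=190569292, p(101)=214481126, p(102)=241265379, p(103)=271248950, p(104)=304801365, p(105)=342325709, p(106)=384276336, p(107)=431149389, p(108)=483502844, p(109)=541946240, p(110)=607163746, p(111)=679903203, p(112)=761002156, p(113)=851376628, p(114)=952050665, p(115)=1064144451, p(116)=1188908248, p(117)=1327710076, p(118)=1482074143, p(119)=1653668665, p(120)=1844349560, p(121)=2056148051, p(122)=2291320912, p(123)=2552338241, p(124)=2841940500, p(125)=3163127352, p(126)=3519222692, p(127)=3913864295, p(128)=4351078600, p(129)=4835271870, p(130)=5371315400, p(131)=5964539504, p(132)=6620830889, p(133)=7346629512, p(134)=8149040695, p(135)=9035836076, p(136)=10015581680, p(137)=11097645016, p(138)=12292341831, p(139)=13610949895, p(140)=15065878135, p(141)=16670689208, p(142)=18440293320, p(143)=20390982757, p(144)=22540654445, p(145)=24908858009, p(146)=27517052599, p(147)=30388671978, p(148)=33549419497, p(149)=37027355200, p(150)=40853235313, p(151)=45060624582, p(152)=49686288421, p(153)=54770336324, p(154)=60356673280, p(155)=66493182097, p(156)=73232243759, p(157)=80630964769, p(158)=88751778802, p(159)=97662728555, p(160)=107438159466, p(161)=118159068427, p(162)=129913904637, p(163)=142798995930, p(164)=156919475295, p(165)=172389800255, p(166)=189334822579, p(167)=207890420102, p(168)=228204732751, p(169)=250438925115, p(170)=274768617130, p(171)=301384802048, p(172)=330495499613, p(173)=362326859895, p(174)=397125074750, p(175)=435157697830, p(176)=476715857290, p(177)=522115831195, p(178)=571701605655, p(179)=625846753120, p(180)=684957390936, p(181)=749474411781, p(182)=819876908323, p(183)=896684817527, p(184)=980462880430, p(185)=1071823774337, p(186)=1171432692373, p(187)=1280011042268, p(188)=1398341745571, p(189)=1527273599625, p(190)=1667727404093, p(191)=1820701100652, p(192)=1987276856363, p(193)=2168627105469, p(194)=2366022741845, p(195)=2580840212973, p(196)=2814570987591, p(197)=3068829878530.
Final step: p(198) = p(197) + p(196) - p(193) - p(191) + p(186) + p(183) - p(176) - p(172) + p(163) + p(158) - p(147) - p(141) + p(128) + p(121) - p(106) - p(98) + p(81) + p(72) - p(53) - p(43) + p(22) + p(11)
= 3068829878530 + 2814570987591 - 2168627105469 - 1820701100652 + 1171432692373 + 896684817527 - 476715857290 - 330495499613 + 142798995930 + 88751778802 - 30388671978 - 16670689208 + 4351078600 + 2056148051 - 384276336 - 150198136 + 18004327 + 5392783 - 329931 - 63261 + 1002 + 56
= 3345365983698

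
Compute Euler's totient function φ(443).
442

443 = 443
φ(n) = n × ∏(1 - 1/p) for each prime p dividing n
φ(443) = 443 × (1 - 1/443) = 442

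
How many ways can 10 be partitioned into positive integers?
42

p(n) counts ways to write n as a sum of positive integers (order ignored).
Examples: 10; 9 + 1; 8 + 2; 8 + 1 + 1; 7 + 3; ... (42 total)
p(10) = 42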